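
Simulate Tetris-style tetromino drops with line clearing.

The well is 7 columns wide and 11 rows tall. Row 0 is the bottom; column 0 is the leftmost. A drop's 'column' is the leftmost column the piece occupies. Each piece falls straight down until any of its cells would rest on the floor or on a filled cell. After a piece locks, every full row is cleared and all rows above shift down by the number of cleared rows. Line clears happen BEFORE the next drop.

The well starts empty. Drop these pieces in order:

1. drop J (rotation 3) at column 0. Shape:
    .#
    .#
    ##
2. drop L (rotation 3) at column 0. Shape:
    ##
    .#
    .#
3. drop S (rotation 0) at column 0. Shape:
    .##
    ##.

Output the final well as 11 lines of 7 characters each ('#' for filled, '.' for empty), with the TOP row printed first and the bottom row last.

Drop 1: J rot3 at col 0 lands with bottom-row=0; cleared 0 line(s) (total 0); column heights now [1 3 0 0 0 0 0], max=3
Drop 2: L rot3 at col 0 lands with bottom-row=3; cleared 0 line(s) (total 0); column heights now [6 6 0 0 0 0 0], max=6
Drop 3: S rot0 at col 0 lands with bottom-row=6; cleared 0 line(s) (total 0); column heights now [7 8 8 0 0 0 0], max=8

Answer: .......
.......
.......
.##....
##.....
##.....
.#.....
.#.....
.#.....
.#.....
##.....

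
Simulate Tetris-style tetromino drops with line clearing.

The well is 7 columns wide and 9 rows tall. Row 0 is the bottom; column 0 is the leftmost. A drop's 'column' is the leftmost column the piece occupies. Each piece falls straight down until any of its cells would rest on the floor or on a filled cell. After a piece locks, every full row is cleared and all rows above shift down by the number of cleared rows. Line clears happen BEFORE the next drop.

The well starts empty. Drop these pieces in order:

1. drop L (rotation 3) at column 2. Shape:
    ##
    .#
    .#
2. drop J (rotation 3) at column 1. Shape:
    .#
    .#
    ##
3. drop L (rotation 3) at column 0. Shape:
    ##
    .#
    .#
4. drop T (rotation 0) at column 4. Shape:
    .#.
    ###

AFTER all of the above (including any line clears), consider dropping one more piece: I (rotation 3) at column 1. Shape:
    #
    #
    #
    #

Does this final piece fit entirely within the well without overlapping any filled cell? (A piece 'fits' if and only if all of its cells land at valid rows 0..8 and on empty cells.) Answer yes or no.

Answer: no

Derivation:
Drop 1: L rot3 at col 2 lands with bottom-row=0; cleared 0 line(s) (total 0); column heights now [0 0 3 3 0 0 0], max=3
Drop 2: J rot3 at col 1 lands with bottom-row=3; cleared 0 line(s) (total 0); column heights now [0 4 6 3 0 0 0], max=6
Drop 3: L rot3 at col 0 lands with bottom-row=4; cleared 0 line(s) (total 0); column heights now [7 7 6 3 0 0 0], max=7
Drop 4: T rot0 at col 4 lands with bottom-row=0; cleared 0 line(s) (total 0); column heights now [7 7 6 3 1 2 1], max=7
Test piece I rot3 at col 1 (width 1): heights before test = [7 7 6 3 1 2 1]; fits = False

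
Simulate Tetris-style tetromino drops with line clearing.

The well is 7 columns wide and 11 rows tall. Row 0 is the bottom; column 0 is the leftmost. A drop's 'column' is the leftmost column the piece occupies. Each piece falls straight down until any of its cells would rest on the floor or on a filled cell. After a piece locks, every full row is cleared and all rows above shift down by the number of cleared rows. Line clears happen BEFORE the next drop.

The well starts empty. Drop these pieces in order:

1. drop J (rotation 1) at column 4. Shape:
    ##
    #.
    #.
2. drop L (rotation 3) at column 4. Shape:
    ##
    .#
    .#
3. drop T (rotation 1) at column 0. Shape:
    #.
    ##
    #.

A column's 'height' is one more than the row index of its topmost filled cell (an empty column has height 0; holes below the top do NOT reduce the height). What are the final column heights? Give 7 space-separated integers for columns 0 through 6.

Drop 1: J rot1 at col 4 lands with bottom-row=0; cleared 0 line(s) (total 0); column heights now [0 0 0 0 3 3 0], max=3
Drop 2: L rot3 at col 4 lands with bottom-row=3; cleared 0 line(s) (total 0); column heights now [0 0 0 0 6 6 0], max=6
Drop 3: T rot1 at col 0 lands with bottom-row=0; cleared 0 line(s) (total 0); column heights now [3 2 0 0 6 6 0], max=6

Answer: 3 2 0 0 6 6 0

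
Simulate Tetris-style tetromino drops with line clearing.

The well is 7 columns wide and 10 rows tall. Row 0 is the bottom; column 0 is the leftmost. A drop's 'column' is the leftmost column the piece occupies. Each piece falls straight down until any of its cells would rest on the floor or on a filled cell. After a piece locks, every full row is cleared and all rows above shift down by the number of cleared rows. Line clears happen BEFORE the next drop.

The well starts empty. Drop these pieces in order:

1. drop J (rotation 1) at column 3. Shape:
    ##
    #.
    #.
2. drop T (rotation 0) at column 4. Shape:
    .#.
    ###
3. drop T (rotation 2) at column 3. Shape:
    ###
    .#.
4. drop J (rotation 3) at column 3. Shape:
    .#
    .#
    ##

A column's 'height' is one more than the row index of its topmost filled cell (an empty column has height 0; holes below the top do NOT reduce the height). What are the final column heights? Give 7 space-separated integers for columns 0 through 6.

Answer: 0 0 0 7 9 6 4

Derivation:
Drop 1: J rot1 at col 3 lands with bottom-row=0; cleared 0 line(s) (total 0); column heights now [0 0 0 3 3 0 0], max=3
Drop 2: T rot0 at col 4 lands with bottom-row=3; cleared 0 line(s) (total 0); column heights now [0 0 0 3 4 5 4], max=5
Drop 3: T rot2 at col 3 lands with bottom-row=4; cleared 0 line(s) (total 0); column heights now [0 0 0 6 6 6 4], max=6
Drop 4: J rot3 at col 3 lands with bottom-row=6; cleared 0 line(s) (total 0); column heights now [0 0 0 7 9 6 4], max=9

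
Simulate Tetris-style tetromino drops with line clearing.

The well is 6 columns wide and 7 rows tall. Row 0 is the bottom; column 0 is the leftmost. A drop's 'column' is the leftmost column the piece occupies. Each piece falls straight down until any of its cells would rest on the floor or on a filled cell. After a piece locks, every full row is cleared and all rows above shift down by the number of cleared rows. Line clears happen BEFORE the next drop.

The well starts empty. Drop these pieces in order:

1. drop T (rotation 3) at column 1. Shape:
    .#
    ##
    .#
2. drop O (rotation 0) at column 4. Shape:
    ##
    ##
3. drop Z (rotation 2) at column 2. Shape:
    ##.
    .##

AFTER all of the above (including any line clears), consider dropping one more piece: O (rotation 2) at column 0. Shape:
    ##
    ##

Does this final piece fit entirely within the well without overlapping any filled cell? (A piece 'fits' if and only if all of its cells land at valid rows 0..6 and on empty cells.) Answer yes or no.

Answer: yes

Derivation:
Drop 1: T rot3 at col 1 lands with bottom-row=0; cleared 0 line(s) (total 0); column heights now [0 2 3 0 0 0], max=3
Drop 2: O rot0 at col 4 lands with bottom-row=0; cleared 0 line(s) (total 0); column heights now [0 2 3 0 2 2], max=3
Drop 3: Z rot2 at col 2 lands with bottom-row=2; cleared 0 line(s) (total 0); column heights now [0 2 4 4 3 2], max=4
Test piece O rot2 at col 0 (width 2): heights before test = [0 2 4 4 3 2]; fits = True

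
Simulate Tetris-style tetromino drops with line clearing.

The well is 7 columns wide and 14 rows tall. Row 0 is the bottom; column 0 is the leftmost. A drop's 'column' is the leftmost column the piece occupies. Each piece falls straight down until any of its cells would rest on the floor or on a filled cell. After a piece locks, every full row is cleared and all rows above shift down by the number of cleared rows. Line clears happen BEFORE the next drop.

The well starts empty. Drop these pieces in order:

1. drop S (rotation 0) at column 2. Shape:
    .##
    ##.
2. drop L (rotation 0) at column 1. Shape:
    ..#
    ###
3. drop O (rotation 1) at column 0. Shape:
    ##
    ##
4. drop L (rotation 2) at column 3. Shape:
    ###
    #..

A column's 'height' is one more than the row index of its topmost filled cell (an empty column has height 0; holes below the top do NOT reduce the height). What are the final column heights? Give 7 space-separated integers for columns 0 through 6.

Drop 1: S rot0 at col 2 lands with bottom-row=0; cleared 0 line(s) (total 0); column heights now [0 0 1 2 2 0 0], max=2
Drop 2: L rot0 at col 1 lands with bottom-row=2; cleared 0 line(s) (total 0); column heights now [0 3 3 4 2 0 0], max=4
Drop 3: O rot1 at col 0 lands with bottom-row=3; cleared 0 line(s) (total 0); column heights now [5 5 3 4 2 0 0], max=5
Drop 4: L rot2 at col 3 lands with bottom-row=4; cleared 0 line(s) (total 0); column heights now [5 5 3 6 6 6 0], max=6

Answer: 5 5 3 6 6 6 0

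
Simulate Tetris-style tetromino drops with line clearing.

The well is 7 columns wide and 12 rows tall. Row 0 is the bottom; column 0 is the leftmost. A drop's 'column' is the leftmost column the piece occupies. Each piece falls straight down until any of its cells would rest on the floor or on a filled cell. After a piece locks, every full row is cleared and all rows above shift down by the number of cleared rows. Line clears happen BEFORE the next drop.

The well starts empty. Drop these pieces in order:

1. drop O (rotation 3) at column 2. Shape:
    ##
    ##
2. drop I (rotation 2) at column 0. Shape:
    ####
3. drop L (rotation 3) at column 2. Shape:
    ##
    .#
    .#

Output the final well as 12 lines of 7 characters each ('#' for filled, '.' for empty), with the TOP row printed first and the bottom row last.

Answer: .......
.......
.......
.......
.......
.......
..##...
...#...
...#...
####...
..##...
..##...

Derivation:
Drop 1: O rot3 at col 2 lands with bottom-row=0; cleared 0 line(s) (total 0); column heights now [0 0 2 2 0 0 0], max=2
Drop 2: I rot2 at col 0 lands with bottom-row=2; cleared 0 line(s) (total 0); column heights now [3 3 3 3 0 0 0], max=3
Drop 3: L rot3 at col 2 lands with bottom-row=3; cleared 0 line(s) (total 0); column heights now [3 3 6 6 0 0 0], max=6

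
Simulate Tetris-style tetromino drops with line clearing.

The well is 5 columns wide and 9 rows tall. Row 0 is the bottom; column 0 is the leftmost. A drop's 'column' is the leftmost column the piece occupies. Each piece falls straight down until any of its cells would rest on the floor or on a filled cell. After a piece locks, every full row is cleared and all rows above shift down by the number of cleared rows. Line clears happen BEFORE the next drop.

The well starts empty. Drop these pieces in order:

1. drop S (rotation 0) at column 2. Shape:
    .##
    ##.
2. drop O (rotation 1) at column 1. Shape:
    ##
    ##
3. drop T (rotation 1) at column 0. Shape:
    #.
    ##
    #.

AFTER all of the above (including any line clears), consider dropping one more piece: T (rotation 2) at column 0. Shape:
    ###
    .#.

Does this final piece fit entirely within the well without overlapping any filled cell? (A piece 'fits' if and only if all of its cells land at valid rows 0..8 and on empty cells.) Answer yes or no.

Answer: yes

Derivation:
Drop 1: S rot0 at col 2 lands with bottom-row=0; cleared 0 line(s) (total 0); column heights now [0 0 1 2 2], max=2
Drop 2: O rot1 at col 1 lands with bottom-row=1; cleared 0 line(s) (total 0); column heights now [0 3 3 2 2], max=3
Drop 3: T rot1 at col 0 lands with bottom-row=2; cleared 0 line(s) (total 0); column heights now [5 4 3 2 2], max=5
Test piece T rot2 at col 0 (width 3): heights before test = [5 4 3 2 2]; fits = True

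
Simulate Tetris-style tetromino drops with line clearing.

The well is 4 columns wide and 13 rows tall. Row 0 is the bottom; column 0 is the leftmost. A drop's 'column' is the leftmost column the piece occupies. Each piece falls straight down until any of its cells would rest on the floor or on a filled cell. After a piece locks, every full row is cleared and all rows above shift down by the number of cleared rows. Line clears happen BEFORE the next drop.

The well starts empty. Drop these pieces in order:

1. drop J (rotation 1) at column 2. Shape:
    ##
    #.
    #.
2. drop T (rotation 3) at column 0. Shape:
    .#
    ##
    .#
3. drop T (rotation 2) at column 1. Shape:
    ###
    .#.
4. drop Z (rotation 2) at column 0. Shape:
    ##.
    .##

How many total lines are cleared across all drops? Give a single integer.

Answer: 0

Derivation:
Drop 1: J rot1 at col 2 lands with bottom-row=0; cleared 0 line(s) (total 0); column heights now [0 0 3 3], max=3
Drop 2: T rot3 at col 0 lands with bottom-row=0; cleared 0 line(s) (total 0); column heights now [2 3 3 3], max=3
Drop 3: T rot2 at col 1 lands with bottom-row=3; cleared 0 line(s) (total 0); column heights now [2 5 5 5], max=5
Drop 4: Z rot2 at col 0 lands with bottom-row=5; cleared 0 line(s) (total 0); column heights now [7 7 6 5], max=7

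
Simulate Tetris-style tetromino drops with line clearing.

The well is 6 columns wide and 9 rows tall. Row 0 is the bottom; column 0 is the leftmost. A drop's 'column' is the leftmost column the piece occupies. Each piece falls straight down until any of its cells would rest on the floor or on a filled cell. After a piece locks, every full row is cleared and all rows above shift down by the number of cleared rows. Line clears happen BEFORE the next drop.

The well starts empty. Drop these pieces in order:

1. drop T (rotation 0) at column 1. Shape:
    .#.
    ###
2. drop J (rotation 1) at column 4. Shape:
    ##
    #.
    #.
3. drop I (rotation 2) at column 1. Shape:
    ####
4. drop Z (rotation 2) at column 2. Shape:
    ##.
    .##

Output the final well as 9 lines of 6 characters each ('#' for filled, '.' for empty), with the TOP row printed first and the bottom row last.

Answer: ......
......
......
..##..
...##.
.####.
....##
..#.#.
.####.

Derivation:
Drop 1: T rot0 at col 1 lands with bottom-row=0; cleared 0 line(s) (total 0); column heights now [0 1 2 1 0 0], max=2
Drop 2: J rot1 at col 4 lands with bottom-row=0; cleared 0 line(s) (total 0); column heights now [0 1 2 1 3 3], max=3
Drop 3: I rot2 at col 1 lands with bottom-row=3; cleared 0 line(s) (total 0); column heights now [0 4 4 4 4 3], max=4
Drop 4: Z rot2 at col 2 lands with bottom-row=4; cleared 0 line(s) (total 0); column heights now [0 4 6 6 5 3], max=6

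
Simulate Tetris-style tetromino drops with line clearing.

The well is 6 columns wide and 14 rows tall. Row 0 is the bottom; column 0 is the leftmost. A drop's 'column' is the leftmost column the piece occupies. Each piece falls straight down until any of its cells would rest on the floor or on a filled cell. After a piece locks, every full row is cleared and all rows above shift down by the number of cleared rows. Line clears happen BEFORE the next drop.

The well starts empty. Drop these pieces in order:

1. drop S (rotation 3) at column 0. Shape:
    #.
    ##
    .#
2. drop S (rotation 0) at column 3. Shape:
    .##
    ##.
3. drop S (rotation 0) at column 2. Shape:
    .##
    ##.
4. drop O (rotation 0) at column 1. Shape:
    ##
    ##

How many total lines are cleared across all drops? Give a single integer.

Answer: 1

Derivation:
Drop 1: S rot3 at col 0 lands with bottom-row=0; cleared 0 line(s) (total 0); column heights now [3 2 0 0 0 0], max=3
Drop 2: S rot0 at col 3 lands with bottom-row=0; cleared 0 line(s) (total 0); column heights now [3 2 0 1 2 2], max=3
Drop 3: S rot0 at col 2 lands with bottom-row=1; cleared 1 line(s) (total 1); column heights now [2 1 0 2 2 0], max=2
Drop 4: O rot0 at col 1 lands with bottom-row=1; cleared 0 line(s) (total 1); column heights now [2 3 3 2 2 0], max=3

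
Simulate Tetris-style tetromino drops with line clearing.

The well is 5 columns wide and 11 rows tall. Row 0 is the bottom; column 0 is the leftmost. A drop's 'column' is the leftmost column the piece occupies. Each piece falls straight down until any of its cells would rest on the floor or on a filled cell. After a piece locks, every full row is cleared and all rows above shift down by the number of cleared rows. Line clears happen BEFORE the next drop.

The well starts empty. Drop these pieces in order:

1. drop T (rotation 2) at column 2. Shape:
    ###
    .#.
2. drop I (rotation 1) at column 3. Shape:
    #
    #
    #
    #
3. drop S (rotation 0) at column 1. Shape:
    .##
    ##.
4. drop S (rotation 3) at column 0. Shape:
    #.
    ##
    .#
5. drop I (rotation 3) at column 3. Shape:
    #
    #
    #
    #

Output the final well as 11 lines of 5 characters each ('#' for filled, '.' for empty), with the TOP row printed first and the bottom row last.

Drop 1: T rot2 at col 2 lands with bottom-row=0; cleared 0 line(s) (total 0); column heights now [0 0 2 2 2], max=2
Drop 2: I rot1 at col 3 lands with bottom-row=2; cleared 0 line(s) (total 0); column heights now [0 0 2 6 2], max=6
Drop 3: S rot0 at col 1 lands with bottom-row=5; cleared 0 line(s) (total 0); column heights now [0 6 7 7 2], max=7
Drop 4: S rot3 at col 0 lands with bottom-row=6; cleared 0 line(s) (total 0); column heights now [9 8 7 7 2], max=9
Drop 5: I rot3 at col 3 lands with bottom-row=7; cleared 0 line(s) (total 0); column heights now [9 8 7 11 2], max=11

Answer: ...#.
...#.
#..#.
##.#.
.###.
.###.
...#.
...#.
...#.
..###
...#.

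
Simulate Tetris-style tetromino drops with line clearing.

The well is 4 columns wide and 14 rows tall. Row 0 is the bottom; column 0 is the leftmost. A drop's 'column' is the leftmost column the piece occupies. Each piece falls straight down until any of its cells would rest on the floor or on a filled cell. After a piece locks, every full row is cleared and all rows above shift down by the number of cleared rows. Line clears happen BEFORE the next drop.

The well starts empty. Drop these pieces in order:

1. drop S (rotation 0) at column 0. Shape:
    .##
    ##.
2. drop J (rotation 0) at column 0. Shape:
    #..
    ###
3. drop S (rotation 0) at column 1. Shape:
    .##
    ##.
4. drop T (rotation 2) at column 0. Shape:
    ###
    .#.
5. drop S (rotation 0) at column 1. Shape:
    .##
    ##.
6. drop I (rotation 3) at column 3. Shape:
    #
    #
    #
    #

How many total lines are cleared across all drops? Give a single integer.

Answer: 0

Derivation:
Drop 1: S rot0 at col 0 lands with bottom-row=0; cleared 0 line(s) (total 0); column heights now [1 2 2 0], max=2
Drop 2: J rot0 at col 0 lands with bottom-row=2; cleared 0 line(s) (total 0); column heights now [4 3 3 0], max=4
Drop 3: S rot0 at col 1 lands with bottom-row=3; cleared 0 line(s) (total 0); column heights now [4 4 5 5], max=5
Drop 4: T rot2 at col 0 lands with bottom-row=4; cleared 0 line(s) (total 0); column heights now [6 6 6 5], max=6
Drop 5: S rot0 at col 1 lands with bottom-row=6; cleared 0 line(s) (total 0); column heights now [6 7 8 8], max=8
Drop 6: I rot3 at col 3 lands with bottom-row=8; cleared 0 line(s) (total 0); column heights now [6 7 8 12], max=12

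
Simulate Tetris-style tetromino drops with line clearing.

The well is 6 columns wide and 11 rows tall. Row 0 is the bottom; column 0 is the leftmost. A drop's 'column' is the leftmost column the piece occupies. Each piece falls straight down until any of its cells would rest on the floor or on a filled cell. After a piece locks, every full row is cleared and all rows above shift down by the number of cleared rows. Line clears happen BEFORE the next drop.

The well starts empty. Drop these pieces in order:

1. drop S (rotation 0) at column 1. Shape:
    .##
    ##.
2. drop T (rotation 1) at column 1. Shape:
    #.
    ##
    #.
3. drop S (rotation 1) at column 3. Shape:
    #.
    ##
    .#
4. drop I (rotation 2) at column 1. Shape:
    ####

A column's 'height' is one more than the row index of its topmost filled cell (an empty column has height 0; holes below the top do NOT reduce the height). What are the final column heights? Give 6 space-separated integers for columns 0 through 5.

Drop 1: S rot0 at col 1 lands with bottom-row=0; cleared 0 line(s) (total 0); column heights now [0 1 2 2 0 0], max=2
Drop 2: T rot1 at col 1 lands with bottom-row=1; cleared 0 line(s) (total 0); column heights now [0 4 3 2 0 0], max=4
Drop 3: S rot1 at col 3 lands with bottom-row=1; cleared 0 line(s) (total 0); column heights now [0 4 3 4 3 0], max=4
Drop 4: I rot2 at col 1 lands with bottom-row=4; cleared 0 line(s) (total 0); column heights now [0 5 5 5 5 0], max=5

Answer: 0 5 5 5 5 0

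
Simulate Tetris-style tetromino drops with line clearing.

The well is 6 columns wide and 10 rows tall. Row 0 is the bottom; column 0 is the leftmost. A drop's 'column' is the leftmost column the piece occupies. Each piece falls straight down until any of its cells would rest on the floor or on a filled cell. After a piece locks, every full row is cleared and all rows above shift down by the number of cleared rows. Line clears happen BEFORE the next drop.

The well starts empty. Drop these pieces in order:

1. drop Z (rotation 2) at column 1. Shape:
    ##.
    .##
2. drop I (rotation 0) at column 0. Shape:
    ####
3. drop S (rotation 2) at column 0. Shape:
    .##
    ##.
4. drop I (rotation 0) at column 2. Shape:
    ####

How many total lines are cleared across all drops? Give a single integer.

Drop 1: Z rot2 at col 1 lands with bottom-row=0; cleared 0 line(s) (total 0); column heights now [0 2 2 1 0 0], max=2
Drop 2: I rot0 at col 0 lands with bottom-row=2; cleared 0 line(s) (total 0); column heights now [3 3 3 3 0 0], max=3
Drop 3: S rot2 at col 0 lands with bottom-row=3; cleared 0 line(s) (total 0); column heights now [4 5 5 3 0 0], max=5
Drop 4: I rot0 at col 2 lands with bottom-row=5; cleared 0 line(s) (total 0); column heights now [4 5 6 6 6 6], max=6

Answer: 0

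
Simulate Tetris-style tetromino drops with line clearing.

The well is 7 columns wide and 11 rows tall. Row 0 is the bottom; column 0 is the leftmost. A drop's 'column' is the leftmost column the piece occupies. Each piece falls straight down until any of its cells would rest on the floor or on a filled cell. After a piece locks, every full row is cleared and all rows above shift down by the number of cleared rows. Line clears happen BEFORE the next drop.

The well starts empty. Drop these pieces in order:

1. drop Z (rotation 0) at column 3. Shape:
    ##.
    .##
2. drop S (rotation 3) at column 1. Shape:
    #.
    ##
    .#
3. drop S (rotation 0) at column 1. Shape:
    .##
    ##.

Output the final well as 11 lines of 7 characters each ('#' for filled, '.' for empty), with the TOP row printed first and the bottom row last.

Drop 1: Z rot0 at col 3 lands with bottom-row=0; cleared 0 line(s) (total 0); column heights now [0 0 0 2 2 1 0], max=2
Drop 2: S rot3 at col 1 lands with bottom-row=0; cleared 0 line(s) (total 0); column heights now [0 3 2 2 2 1 0], max=3
Drop 3: S rot0 at col 1 lands with bottom-row=3; cleared 0 line(s) (total 0); column heights now [0 4 5 5 2 1 0], max=5

Answer: .......
.......
.......
.......
.......
.......
..##...
.##....
.#.....
.####..
..#.##.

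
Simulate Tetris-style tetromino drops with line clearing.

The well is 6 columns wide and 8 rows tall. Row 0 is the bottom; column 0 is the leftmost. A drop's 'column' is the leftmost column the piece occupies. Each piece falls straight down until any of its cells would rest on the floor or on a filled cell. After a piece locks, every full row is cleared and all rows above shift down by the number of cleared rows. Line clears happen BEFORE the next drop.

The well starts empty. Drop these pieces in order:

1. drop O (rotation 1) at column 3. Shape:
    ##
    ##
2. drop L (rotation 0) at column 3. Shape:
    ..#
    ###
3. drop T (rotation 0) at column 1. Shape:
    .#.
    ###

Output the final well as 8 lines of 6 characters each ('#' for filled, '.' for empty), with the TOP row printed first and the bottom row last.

Answer: ......
......
......
..#...
.###.#
...###
...##.
...##.

Derivation:
Drop 1: O rot1 at col 3 lands with bottom-row=0; cleared 0 line(s) (total 0); column heights now [0 0 0 2 2 0], max=2
Drop 2: L rot0 at col 3 lands with bottom-row=2; cleared 0 line(s) (total 0); column heights now [0 0 0 3 3 4], max=4
Drop 3: T rot0 at col 1 lands with bottom-row=3; cleared 0 line(s) (total 0); column heights now [0 4 5 4 3 4], max=5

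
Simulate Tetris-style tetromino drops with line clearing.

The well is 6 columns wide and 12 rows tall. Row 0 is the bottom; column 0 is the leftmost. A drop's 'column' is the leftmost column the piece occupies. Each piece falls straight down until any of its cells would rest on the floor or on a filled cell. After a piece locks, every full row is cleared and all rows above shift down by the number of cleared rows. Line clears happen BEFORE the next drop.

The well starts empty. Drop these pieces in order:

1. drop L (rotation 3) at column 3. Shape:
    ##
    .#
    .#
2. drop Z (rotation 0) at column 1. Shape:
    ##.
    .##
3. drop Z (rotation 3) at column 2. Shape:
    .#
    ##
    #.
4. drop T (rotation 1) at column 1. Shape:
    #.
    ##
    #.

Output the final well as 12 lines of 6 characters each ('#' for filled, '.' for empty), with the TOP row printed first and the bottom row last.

Drop 1: L rot3 at col 3 lands with bottom-row=0; cleared 0 line(s) (total 0); column heights now [0 0 0 3 3 0], max=3
Drop 2: Z rot0 at col 1 lands with bottom-row=3; cleared 0 line(s) (total 0); column heights now [0 5 5 4 3 0], max=5
Drop 3: Z rot3 at col 2 lands with bottom-row=5; cleared 0 line(s) (total 0); column heights now [0 5 7 8 3 0], max=8
Drop 4: T rot1 at col 1 lands with bottom-row=6; cleared 0 line(s) (total 0); column heights now [0 9 8 8 3 0], max=9

Answer: ......
......
......
.#....
.###..
.###..
..#...
.##...
..##..
...##.
....#.
....#.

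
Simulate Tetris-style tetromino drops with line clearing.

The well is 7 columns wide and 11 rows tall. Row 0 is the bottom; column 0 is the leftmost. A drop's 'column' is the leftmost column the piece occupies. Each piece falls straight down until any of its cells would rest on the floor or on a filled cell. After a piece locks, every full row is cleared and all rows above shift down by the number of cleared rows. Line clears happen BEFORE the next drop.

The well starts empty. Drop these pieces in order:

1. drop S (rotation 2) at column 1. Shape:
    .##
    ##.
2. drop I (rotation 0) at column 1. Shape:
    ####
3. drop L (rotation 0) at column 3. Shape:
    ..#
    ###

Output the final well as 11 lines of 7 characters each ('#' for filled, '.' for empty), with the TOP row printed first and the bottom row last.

Drop 1: S rot2 at col 1 lands with bottom-row=0; cleared 0 line(s) (total 0); column heights now [0 1 2 2 0 0 0], max=2
Drop 2: I rot0 at col 1 lands with bottom-row=2; cleared 0 line(s) (total 0); column heights now [0 3 3 3 3 0 0], max=3
Drop 3: L rot0 at col 3 lands with bottom-row=3; cleared 0 line(s) (total 0); column heights now [0 3 3 4 4 5 0], max=5

Answer: .......
.......
.......
.......
.......
.......
.....#.
...###.
.####..
..##...
.##....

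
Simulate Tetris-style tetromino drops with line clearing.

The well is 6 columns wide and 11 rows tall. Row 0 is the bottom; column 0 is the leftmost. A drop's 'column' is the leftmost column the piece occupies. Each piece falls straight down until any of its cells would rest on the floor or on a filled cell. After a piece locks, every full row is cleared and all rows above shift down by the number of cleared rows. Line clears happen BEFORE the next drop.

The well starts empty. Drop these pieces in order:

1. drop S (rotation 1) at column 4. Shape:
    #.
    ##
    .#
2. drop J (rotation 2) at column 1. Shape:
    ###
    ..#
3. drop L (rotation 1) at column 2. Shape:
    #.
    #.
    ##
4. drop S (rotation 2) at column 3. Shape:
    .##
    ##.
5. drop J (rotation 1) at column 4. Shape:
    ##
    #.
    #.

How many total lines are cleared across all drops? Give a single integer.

Drop 1: S rot1 at col 4 lands with bottom-row=0; cleared 0 line(s) (total 0); column heights now [0 0 0 0 3 2], max=3
Drop 2: J rot2 at col 1 lands with bottom-row=0; cleared 0 line(s) (total 0); column heights now [0 2 2 2 3 2], max=3
Drop 3: L rot1 at col 2 lands with bottom-row=2; cleared 0 line(s) (total 0); column heights now [0 2 5 3 3 2], max=5
Drop 4: S rot2 at col 3 lands with bottom-row=3; cleared 0 line(s) (total 0); column heights now [0 2 5 4 5 5], max=5
Drop 5: J rot1 at col 4 lands with bottom-row=5; cleared 0 line(s) (total 0); column heights now [0 2 5 4 8 8], max=8

Answer: 0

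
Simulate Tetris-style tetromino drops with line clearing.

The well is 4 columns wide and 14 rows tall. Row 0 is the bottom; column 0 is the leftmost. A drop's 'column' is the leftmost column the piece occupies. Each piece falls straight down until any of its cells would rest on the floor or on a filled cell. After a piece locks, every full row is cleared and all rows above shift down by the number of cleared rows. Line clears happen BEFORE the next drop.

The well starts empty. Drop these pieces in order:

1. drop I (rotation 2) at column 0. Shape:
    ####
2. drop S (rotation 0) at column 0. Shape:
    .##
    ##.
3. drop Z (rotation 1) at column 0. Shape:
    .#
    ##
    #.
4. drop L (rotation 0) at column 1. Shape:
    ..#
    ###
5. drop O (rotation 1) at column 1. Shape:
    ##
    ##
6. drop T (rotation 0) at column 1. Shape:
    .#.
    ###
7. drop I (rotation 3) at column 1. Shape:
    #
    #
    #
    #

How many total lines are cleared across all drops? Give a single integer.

Answer: 1

Derivation:
Drop 1: I rot2 at col 0 lands with bottom-row=0; cleared 1 line(s) (total 1); column heights now [0 0 0 0], max=0
Drop 2: S rot0 at col 0 lands with bottom-row=0; cleared 0 line(s) (total 1); column heights now [1 2 2 0], max=2
Drop 3: Z rot1 at col 0 lands with bottom-row=1; cleared 0 line(s) (total 1); column heights now [3 4 2 0], max=4
Drop 4: L rot0 at col 1 lands with bottom-row=4; cleared 0 line(s) (total 1); column heights now [3 5 5 6], max=6
Drop 5: O rot1 at col 1 lands with bottom-row=5; cleared 0 line(s) (total 1); column heights now [3 7 7 6], max=7
Drop 6: T rot0 at col 1 lands with bottom-row=7; cleared 0 line(s) (total 1); column heights now [3 8 9 8], max=9
Drop 7: I rot3 at col 1 lands with bottom-row=8; cleared 0 line(s) (total 1); column heights now [3 12 9 8], max=12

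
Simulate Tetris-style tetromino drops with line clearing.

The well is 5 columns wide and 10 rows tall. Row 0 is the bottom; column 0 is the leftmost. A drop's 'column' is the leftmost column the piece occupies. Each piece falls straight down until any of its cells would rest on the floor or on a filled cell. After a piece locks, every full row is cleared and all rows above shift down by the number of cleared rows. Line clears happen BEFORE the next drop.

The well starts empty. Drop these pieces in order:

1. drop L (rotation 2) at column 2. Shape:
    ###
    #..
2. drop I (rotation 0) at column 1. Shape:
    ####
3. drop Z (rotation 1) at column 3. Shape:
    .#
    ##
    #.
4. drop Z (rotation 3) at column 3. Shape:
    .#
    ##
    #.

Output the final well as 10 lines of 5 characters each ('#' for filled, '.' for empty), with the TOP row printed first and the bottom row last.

Answer: .....
.....
....#
...##
...##
...##
...#.
.####
..###
..#..

Derivation:
Drop 1: L rot2 at col 2 lands with bottom-row=0; cleared 0 line(s) (total 0); column heights now [0 0 2 2 2], max=2
Drop 2: I rot0 at col 1 lands with bottom-row=2; cleared 0 line(s) (total 0); column heights now [0 3 3 3 3], max=3
Drop 3: Z rot1 at col 3 lands with bottom-row=3; cleared 0 line(s) (total 0); column heights now [0 3 3 5 6], max=6
Drop 4: Z rot3 at col 3 lands with bottom-row=5; cleared 0 line(s) (total 0); column heights now [0 3 3 7 8], max=8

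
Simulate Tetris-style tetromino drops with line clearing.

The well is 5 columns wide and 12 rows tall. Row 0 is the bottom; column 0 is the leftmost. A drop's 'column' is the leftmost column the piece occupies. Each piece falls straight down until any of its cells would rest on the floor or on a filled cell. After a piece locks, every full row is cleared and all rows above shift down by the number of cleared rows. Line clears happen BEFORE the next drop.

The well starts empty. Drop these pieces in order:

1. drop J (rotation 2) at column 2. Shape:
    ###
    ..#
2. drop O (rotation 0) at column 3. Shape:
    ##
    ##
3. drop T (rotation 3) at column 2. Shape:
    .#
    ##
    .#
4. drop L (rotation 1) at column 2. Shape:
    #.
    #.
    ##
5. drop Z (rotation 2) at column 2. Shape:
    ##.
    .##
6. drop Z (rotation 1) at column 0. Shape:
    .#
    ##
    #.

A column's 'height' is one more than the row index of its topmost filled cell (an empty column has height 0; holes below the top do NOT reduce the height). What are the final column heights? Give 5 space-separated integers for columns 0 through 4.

Answer: 1 2 10 10 9

Derivation:
Drop 1: J rot2 at col 2 lands with bottom-row=0; cleared 0 line(s) (total 0); column heights now [0 0 2 2 2], max=2
Drop 2: O rot0 at col 3 lands with bottom-row=2; cleared 0 line(s) (total 0); column heights now [0 0 2 4 4], max=4
Drop 3: T rot3 at col 2 lands with bottom-row=4; cleared 0 line(s) (total 0); column heights now [0 0 6 7 4], max=7
Drop 4: L rot1 at col 2 lands with bottom-row=7; cleared 0 line(s) (total 0); column heights now [0 0 10 8 4], max=10
Drop 5: Z rot2 at col 2 lands with bottom-row=9; cleared 0 line(s) (total 0); column heights now [0 0 11 11 10], max=11
Drop 6: Z rot1 at col 0 lands with bottom-row=0; cleared 1 line(s) (total 1); column heights now [1 2 10 10 9], max=10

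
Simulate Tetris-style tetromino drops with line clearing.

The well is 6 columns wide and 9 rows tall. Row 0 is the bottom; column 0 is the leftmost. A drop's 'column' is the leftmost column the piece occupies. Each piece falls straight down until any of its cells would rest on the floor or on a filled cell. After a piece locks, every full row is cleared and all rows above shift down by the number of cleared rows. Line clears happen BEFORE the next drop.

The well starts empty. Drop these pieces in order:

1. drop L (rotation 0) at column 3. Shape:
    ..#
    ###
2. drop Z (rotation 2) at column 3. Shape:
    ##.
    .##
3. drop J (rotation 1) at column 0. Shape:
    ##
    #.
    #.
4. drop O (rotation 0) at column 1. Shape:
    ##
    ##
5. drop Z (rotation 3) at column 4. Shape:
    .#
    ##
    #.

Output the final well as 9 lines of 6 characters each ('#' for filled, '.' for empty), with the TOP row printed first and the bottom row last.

Answer: ......
......
.....#
....##
.##.#.
.####.
##..##
#....#
#..###

Derivation:
Drop 1: L rot0 at col 3 lands with bottom-row=0; cleared 0 line(s) (total 0); column heights now [0 0 0 1 1 2], max=2
Drop 2: Z rot2 at col 3 lands with bottom-row=2; cleared 0 line(s) (total 0); column heights now [0 0 0 4 4 3], max=4
Drop 3: J rot1 at col 0 lands with bottom-row=0; cleared 0 line(s) (total 0); column heights now [3 3 0 4 4 3], max=4
Drop 4: O rot0 at col 1 lands with bottom-row=3; cleared 0 line(s) (total 0); column heights now [3 5 5 4 4 3], max=5
Drop 5: Z rot3 at col 4 lands with bottom-row=4; cleared 0 line(s) (total 0); column heights now [3 5 5 4 6 7], max=7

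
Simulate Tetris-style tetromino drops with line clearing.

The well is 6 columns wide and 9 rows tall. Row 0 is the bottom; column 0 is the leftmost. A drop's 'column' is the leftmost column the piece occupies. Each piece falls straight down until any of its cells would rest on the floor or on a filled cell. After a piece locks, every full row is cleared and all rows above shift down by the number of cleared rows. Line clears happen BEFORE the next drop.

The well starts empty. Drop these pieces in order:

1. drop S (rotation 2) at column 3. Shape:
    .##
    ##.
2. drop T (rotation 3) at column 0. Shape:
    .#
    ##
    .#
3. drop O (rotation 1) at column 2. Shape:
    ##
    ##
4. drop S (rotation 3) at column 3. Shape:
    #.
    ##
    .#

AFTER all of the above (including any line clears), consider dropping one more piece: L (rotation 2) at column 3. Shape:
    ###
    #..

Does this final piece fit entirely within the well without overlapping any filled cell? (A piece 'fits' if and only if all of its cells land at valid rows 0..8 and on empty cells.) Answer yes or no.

Answer: yes

Derivation:
Drop 1: S rot2 at col 3 lands with bottom-row=0; cleared 0 line(s) (total 0); column heights now [0 0 0 1 2 2], max=2
Drop 2: T rot3 at col 0 lands with bottom-row=0; cleared 0 line(s) (total 0); column heights now [2 3 0 1 2 2], max=3
Drop 3: O rot1 at col 2 lands with bottom-row=1; cleared 1 line(s) (total 1); column heights now [0 2 2 2 1 0], max=2
Drop 4: S rot3 at col 3 lands with bottom-row=1; cleared 0 line(s) (total 1); column heights now [0 2 2 4 3 0], max=4
Test piece L rot2 at col 3 (width 3): heights before test = [0 2 2 4 3 0]; fits = True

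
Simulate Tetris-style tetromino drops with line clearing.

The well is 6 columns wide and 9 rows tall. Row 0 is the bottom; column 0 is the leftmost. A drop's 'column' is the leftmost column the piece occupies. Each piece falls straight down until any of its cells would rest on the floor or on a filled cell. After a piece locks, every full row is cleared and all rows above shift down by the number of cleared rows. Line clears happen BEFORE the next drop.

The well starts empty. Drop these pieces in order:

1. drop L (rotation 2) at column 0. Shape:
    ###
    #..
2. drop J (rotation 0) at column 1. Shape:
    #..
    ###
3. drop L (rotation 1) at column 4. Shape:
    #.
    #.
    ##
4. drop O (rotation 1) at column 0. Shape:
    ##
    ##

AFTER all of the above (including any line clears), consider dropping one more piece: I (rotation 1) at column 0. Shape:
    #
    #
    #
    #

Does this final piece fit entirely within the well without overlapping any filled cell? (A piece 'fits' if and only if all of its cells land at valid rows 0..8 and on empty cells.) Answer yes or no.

Answer: no

Derivation:
Drop 1: L rot2 at col 0 lands with bottom-row=0; cleared 0 line(s) (total 0); column heights now [2 2 2 0 0 0], max=2
Drop 2: J rot0 at col 1 lands with bottom-row=2; cleared 0 line(s) (total 0); column heights now [2 4 3 3 0 0], max=4
Drop 3: L rot1 at col 4 lands with bottom-row=0; cleared 0 line(s) (total 0); column heights now [2 4 3 3 3 1], max=4
Drop 4: O rot1 at col 0 lands with bottom-row=4; cleared 0 line(s) (total 0); column heights now [6 6 3 3 3 1], max=6
Test piece I rot1 at col 0 (width 1): heights before test = [6 6 3 3 3 1]; fits = False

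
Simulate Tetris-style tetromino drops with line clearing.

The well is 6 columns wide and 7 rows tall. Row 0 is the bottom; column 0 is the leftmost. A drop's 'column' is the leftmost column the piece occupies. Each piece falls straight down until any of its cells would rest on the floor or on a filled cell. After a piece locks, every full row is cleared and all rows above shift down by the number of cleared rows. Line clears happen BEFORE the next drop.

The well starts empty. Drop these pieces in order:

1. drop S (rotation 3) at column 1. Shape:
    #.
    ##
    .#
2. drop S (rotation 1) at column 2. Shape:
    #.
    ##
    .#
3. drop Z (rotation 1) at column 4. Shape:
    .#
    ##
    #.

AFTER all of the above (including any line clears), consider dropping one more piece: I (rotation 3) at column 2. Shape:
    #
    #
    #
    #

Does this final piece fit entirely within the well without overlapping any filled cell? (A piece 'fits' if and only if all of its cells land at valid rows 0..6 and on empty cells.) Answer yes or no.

Drop 1: S rot3 at col 1 lands with bottom-row=0; cleared 0 line(s) (total 0); column heights now [0 3 2 0 0 0], max=3
Drop 2: S rot1 at col 2 lands with bottom-row=1; cleared 0 line(s) (total 0); column heights now [0 3 4 3 0 0], max=4
Drop 3: Z rot1 at col 4 lands with bottom-row=0; cleared 0 line(s) (total 0); column heights now [0 3 4 3 2 3], max=4
Test piece I rot3 at col 2 (width 1): heights before test = [0 3 4 3 2 3]; fits = False

Answer: no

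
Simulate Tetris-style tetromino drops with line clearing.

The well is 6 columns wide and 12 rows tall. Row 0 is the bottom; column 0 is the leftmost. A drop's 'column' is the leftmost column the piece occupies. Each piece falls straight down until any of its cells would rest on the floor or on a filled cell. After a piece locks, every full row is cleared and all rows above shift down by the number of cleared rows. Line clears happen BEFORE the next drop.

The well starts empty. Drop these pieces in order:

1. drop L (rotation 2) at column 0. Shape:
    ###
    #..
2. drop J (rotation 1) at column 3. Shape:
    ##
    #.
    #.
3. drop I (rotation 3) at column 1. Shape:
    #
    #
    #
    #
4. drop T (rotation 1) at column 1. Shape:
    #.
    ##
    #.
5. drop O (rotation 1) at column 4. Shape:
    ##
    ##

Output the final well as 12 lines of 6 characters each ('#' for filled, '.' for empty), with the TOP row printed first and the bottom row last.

Answer: ......
......
......
.#....
.##...
.#....
.#....
.#..##
.#..##
.#.##.
####..
#..#..

Derivation:
Drop 1: L rot2 at col 0 lands with bottom-row=0; cleared 0 line(s) (total 0); column heights now [2 2 2 0 0 0], max=2
Drop 2: J rot1 at col 3 lands with bottom-row=0; cleared 0 line(s) (total 0); column heights now [2 2 2 3 3 0], max=3
Drop 3: I rot3 at col 1 lands with bottom-row=2; cleared 0 line(s) (total 0); column heights now [2 6 2 3 3 0], max=6
Drop 4: T rot1 at col 1 lands with bottom-row=6; cleared 0 line(s) (total 0); column heights now [2 9 8 3 3 0], max=9
Drop 5: O rot1 at col 4 lands with bottom-row=3; cleared 0 line(s) (total 0); column heights now [2 9 8 3 5 5], max=9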